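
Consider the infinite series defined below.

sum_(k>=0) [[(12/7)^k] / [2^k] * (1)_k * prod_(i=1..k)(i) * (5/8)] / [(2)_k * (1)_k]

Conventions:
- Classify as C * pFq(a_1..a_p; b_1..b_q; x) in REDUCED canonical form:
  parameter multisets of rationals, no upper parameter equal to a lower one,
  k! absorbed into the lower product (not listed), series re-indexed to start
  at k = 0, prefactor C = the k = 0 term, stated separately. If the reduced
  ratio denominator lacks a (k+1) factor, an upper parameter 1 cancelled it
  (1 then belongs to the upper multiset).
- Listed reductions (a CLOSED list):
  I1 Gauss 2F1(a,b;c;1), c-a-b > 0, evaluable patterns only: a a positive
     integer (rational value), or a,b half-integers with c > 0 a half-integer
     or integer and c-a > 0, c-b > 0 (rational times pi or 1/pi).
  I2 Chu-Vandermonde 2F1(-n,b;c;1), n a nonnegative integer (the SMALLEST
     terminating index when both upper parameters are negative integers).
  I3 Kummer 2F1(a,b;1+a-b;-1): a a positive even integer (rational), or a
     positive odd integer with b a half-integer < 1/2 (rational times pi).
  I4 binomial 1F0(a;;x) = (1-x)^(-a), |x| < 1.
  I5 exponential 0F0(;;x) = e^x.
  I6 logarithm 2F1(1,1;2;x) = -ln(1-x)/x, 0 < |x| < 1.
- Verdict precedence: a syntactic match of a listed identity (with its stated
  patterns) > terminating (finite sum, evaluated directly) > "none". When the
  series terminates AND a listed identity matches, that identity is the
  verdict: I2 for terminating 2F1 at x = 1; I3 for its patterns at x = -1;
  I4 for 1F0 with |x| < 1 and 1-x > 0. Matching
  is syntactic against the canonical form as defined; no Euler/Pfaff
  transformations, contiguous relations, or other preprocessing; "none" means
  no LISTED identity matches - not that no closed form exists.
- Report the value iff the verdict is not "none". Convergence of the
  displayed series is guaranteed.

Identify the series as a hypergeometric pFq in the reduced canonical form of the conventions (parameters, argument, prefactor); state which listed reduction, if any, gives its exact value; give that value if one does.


Key observation: from the first term 5/8: (1)_k (C = 5/8) is k! itself.
Consecutive-term ratio: r(k) = (6/7) * (k+1) (k+1) / [(k+2) (k+1)] - rational; roots negated = parameters, x = (6/7), C = 5/8.

Classification (C = 5/8): 2F1 with upper {1, 1}, lower {2}, argument x = 6/7. Verdict: logarithm (I6) matches (the logarithm: parameters (1,1;2), x = 6/7). Sum: (-35/48) * ln(1/7).


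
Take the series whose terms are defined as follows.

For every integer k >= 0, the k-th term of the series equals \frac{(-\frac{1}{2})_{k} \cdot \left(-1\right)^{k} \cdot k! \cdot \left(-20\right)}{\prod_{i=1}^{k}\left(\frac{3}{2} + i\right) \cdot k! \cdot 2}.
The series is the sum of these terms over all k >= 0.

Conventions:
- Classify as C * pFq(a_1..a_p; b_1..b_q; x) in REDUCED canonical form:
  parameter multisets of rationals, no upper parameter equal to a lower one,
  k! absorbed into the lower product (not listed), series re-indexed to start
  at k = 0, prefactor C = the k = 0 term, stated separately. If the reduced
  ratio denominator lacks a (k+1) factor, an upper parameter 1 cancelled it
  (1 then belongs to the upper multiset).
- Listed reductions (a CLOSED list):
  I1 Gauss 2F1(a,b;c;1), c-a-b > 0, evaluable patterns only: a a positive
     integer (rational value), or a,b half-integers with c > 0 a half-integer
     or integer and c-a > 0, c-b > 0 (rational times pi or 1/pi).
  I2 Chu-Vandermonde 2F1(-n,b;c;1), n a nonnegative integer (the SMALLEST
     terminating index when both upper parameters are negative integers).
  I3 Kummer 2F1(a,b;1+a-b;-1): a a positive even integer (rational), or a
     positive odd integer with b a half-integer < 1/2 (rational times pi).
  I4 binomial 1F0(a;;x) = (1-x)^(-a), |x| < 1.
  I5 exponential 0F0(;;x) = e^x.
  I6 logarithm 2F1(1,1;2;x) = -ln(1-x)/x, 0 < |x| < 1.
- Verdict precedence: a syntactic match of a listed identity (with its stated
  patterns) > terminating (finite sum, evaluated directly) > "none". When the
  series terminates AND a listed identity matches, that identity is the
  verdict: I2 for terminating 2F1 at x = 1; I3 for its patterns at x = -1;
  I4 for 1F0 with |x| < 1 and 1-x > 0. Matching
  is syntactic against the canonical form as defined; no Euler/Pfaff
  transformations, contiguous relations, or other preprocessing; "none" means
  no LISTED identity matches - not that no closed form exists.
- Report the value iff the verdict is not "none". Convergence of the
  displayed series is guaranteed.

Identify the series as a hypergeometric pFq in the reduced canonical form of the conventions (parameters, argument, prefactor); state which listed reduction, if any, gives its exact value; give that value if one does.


With C = -10: the canonical form is 2F1(-\frac{1}{2}, 1; \frac{5}{2}; -1). Verdict (x = -1): the Kummer evaluation I3 applies (x = -1; c = \frac{5}{2} equals 1+a-b for upper {-\frac{1}{2}, 1}: listed pattern). Sum: \left(-\frac{15}{4}\right) \cdot \pi.

Key observation: t_0 being -10, the lower running product (prefactor -10) is a rising factorial.
Term ratio: r(k) = -1 * (k-\frac{1}{2}) (k+1) / [(k+\frac{5}{2}) (k+1)] - rational; roots negated = parameters, x = -1, C = -10.


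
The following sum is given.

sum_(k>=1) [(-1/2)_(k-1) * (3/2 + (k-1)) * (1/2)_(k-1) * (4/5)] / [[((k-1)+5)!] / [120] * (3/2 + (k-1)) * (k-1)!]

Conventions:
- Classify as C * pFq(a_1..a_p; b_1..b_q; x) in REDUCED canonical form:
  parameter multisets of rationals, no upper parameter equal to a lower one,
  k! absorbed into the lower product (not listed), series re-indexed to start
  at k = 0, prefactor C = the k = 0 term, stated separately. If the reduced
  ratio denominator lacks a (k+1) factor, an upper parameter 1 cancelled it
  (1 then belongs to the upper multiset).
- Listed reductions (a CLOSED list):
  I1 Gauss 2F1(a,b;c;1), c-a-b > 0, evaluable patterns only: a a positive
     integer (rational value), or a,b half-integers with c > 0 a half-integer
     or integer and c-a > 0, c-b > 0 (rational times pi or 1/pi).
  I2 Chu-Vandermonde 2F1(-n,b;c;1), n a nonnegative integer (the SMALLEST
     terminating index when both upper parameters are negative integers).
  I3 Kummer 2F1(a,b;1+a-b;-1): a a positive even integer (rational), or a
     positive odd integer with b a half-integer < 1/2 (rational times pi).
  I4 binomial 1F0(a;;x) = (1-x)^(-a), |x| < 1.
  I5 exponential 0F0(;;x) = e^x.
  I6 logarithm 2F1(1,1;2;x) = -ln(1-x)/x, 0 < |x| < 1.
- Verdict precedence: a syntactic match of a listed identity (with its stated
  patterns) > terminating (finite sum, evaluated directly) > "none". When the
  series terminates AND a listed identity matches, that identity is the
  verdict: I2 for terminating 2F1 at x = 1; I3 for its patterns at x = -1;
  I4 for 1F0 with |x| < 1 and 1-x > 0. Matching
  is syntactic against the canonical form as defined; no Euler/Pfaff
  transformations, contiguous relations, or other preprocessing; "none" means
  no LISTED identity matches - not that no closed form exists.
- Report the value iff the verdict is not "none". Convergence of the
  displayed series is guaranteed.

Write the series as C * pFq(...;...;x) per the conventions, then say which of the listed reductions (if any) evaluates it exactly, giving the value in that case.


Key observation: t_0 = 4/5 here, and the denominator's factorial ratio (C = 4/5) is a lower Pochhammer.
Ratio: r(k) = 1 * (k-1/2) (k+1/2) / [(k+6) (k+1)] - rational in k. x = 1; t_0 = 4/5; negate the roots.

x = 1 here; the reduced form reads 2F1, upper {-1/2, 1/2}, lower {6}, C = 4/5. Verdict: this is the half-integer Gauss pattern (I1) (x = 1; upper {-1/2, 1/2} half-integers, c = 6 in the evaluable pattern). Value: (524288/218295) / pi.


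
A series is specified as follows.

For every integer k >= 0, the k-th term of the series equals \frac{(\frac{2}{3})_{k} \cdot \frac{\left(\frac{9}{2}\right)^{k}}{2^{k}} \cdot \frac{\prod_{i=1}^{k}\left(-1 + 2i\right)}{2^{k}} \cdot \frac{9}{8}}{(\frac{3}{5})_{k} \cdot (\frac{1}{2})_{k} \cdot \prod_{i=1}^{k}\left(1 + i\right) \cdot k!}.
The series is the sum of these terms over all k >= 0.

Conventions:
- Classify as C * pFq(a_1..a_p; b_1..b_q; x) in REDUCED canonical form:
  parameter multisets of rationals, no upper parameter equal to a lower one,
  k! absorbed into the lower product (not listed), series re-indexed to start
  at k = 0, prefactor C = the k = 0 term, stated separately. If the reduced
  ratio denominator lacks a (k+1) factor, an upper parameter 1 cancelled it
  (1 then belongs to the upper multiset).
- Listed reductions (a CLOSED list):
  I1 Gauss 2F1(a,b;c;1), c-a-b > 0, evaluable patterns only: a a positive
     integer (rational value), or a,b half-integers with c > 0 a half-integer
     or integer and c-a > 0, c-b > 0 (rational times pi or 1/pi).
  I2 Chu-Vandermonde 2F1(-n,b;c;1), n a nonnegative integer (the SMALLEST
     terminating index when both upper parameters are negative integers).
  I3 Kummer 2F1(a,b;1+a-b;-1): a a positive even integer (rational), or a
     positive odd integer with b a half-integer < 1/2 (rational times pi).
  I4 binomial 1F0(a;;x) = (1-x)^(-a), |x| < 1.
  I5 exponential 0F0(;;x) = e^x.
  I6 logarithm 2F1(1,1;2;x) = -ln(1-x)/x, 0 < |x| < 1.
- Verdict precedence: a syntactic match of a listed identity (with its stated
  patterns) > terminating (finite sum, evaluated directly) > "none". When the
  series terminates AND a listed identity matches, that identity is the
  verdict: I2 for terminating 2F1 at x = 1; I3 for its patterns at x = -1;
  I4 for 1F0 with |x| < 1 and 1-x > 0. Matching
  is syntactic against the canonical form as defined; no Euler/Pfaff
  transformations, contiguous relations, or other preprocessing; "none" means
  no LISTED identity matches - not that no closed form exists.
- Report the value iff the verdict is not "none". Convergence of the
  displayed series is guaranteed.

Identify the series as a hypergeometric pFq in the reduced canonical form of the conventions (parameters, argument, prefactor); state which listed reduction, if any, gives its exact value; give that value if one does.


Reduced: x = \frac{9}{4}, 1F2, upper = {\frac{2}{3}}, lower = {\frac{3}{5}, 2}, C = \frac{9}{8}. Verdict: none here - no I1-I6 shape fits x = \frac{9}{4} with lower {\frac{3}{5}, 2}.

The tell: t_0 being \frac{9}{8}, the odd product 1*3*...*(2k-1) (C = 9/8) is 2^k (1/2)_k.
Ratio: r(k) = \frac{9}{4} * (k+\frac{2}{3}) / [(k+\frac{3}{5}) (k+2) (k+1)] - rational; roots negated = parameters, x = \frac{9}{4}, C = \frac{9}{8}.


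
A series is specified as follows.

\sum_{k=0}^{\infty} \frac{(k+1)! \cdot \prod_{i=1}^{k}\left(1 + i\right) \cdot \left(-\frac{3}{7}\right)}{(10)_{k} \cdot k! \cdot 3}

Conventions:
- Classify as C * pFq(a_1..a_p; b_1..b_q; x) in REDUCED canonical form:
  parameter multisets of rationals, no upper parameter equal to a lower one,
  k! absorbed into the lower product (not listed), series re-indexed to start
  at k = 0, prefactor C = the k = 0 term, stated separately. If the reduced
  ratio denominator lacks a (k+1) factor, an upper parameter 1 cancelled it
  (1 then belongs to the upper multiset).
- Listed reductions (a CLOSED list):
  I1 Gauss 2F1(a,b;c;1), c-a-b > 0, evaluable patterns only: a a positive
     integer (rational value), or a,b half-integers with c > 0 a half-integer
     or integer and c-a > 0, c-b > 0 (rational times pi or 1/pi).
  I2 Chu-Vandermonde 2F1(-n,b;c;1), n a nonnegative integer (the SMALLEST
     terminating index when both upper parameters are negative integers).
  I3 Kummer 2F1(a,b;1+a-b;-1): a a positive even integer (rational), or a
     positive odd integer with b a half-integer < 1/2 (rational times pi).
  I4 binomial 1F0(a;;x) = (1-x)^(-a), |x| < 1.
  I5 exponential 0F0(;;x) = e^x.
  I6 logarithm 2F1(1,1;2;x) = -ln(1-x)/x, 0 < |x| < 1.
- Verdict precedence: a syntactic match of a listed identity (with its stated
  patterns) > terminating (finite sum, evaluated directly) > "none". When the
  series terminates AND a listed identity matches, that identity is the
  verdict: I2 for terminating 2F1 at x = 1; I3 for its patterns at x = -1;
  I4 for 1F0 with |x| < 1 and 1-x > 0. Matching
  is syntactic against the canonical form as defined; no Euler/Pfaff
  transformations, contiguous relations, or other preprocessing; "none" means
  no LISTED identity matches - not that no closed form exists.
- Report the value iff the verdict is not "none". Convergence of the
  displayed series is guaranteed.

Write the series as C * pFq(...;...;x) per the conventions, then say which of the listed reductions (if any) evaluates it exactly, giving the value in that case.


At argument 1: a 2F1 with upper {2, 2}, lower {10}, scaled by C = -\frac{1}{7}. Verdict: Gauss (I1, integer-parameter pattern) fires (x = 1: the Gamma ratio telescopes since c-a-b = 6 > 0 and a = 2 in Z>0). Exact value: -\frac{12}{49}.

First insight: t_0 = -\frac{1}{7} here, and the constant factors (C = -1/7, x = 1) combine into one prefactor.
Ratio: r(k) = 1 * (k+2) (k+2) / [(k+10) (k+1)] ; factor over Q: parameters, x = 1, and C = -\frac{1}{7}.


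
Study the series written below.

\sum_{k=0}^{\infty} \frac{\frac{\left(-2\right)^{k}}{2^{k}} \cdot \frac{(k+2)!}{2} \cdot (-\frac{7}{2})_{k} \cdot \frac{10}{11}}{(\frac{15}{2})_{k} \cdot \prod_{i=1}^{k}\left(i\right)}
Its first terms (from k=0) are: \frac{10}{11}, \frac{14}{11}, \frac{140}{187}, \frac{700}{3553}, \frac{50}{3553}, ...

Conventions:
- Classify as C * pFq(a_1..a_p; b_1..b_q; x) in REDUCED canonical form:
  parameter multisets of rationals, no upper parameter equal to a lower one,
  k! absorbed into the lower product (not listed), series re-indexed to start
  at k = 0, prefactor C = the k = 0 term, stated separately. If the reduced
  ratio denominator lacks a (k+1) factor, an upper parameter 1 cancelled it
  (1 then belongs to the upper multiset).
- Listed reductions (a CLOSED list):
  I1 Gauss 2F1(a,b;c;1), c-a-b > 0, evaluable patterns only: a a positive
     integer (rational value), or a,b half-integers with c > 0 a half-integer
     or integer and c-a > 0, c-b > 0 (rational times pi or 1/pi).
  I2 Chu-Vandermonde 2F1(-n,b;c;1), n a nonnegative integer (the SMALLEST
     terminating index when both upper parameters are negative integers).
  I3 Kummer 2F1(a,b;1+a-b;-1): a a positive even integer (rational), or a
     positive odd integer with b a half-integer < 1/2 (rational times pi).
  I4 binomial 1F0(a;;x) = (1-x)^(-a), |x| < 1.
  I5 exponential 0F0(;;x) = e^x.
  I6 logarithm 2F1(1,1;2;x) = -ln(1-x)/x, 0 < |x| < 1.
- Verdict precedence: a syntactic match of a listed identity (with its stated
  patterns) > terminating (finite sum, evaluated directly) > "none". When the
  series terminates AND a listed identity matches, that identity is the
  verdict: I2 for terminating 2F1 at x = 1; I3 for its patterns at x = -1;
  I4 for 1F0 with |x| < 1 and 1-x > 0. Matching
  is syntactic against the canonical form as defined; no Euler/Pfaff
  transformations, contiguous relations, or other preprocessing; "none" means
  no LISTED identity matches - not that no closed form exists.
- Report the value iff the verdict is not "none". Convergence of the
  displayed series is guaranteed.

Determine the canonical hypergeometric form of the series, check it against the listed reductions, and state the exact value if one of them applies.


At argument -1: a 2F1 with upper {-\frac{7}{2}, 3}, lower {\frac{15}{2}}, scaled by C = \frac{10}{11}. Verdict: Kummer (I3) applies (x = -1; c = \frac{15}{2} equals 1+a-b for upper {-\frac{7}{2}, 3}: listed pattern). Exact value: \frac{4095}{4096} \cdot \pi.

Key observation: from the first term \frac{10}{11}: the factorial ratio (prefactor 10/11) (k+a-1)!/(a-1)! is a rising factorial (a)_k.
Term ratio: r(k) = -1 * (k-\frac{7}{2}) (k+3) / [(k+\frac{15}{2}) (k+1)] ; factor over Q: parameters, x = -1, and C = \frac{10}{11}.


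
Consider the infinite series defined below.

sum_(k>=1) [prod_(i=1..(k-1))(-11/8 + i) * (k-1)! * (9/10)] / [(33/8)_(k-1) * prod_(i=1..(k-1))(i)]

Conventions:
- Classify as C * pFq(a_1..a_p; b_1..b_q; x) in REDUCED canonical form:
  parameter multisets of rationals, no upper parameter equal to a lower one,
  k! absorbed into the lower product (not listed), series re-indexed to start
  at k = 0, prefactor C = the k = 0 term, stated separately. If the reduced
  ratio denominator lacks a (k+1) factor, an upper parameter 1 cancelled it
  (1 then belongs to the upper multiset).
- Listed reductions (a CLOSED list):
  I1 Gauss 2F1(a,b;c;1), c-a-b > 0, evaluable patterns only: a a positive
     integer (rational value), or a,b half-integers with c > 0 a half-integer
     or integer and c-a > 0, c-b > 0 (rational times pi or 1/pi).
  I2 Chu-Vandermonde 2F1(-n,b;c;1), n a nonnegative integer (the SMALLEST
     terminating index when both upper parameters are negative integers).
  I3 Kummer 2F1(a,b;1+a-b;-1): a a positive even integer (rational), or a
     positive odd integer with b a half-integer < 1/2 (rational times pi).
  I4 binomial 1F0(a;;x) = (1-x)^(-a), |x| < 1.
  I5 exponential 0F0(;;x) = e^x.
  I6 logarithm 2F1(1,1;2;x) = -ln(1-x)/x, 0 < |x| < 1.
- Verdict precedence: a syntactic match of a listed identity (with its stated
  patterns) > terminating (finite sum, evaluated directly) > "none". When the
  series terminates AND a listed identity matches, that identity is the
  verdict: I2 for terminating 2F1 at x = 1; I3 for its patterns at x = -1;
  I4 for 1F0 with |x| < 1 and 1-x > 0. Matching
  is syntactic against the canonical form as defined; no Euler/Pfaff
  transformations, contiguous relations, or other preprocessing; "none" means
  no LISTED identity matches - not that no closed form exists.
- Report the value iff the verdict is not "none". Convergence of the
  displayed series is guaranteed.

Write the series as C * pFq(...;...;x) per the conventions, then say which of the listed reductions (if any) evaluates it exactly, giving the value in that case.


x = 1 here; the reduced form reads 2F1, upper {-3/8, 1}, lower {33/8}, C = 9/10. Verdict: Gauss's theorem (I1) fires (x = 1: the Gamma ratio telescopes since c-a-b = 7/2 > 0 and a = 1 in Z>0). Its exact value is 45/56.

The tell: with t_0 = 9/10, the product of the first k integers (prefactor 9/10) is k!.
Consecutive-term ratio: r(k) = 1 * (k-3/8) (k+1) / [(k+33/8) (k+1)] ; factor over Q: parameters, x = 1, and C = 9/10.


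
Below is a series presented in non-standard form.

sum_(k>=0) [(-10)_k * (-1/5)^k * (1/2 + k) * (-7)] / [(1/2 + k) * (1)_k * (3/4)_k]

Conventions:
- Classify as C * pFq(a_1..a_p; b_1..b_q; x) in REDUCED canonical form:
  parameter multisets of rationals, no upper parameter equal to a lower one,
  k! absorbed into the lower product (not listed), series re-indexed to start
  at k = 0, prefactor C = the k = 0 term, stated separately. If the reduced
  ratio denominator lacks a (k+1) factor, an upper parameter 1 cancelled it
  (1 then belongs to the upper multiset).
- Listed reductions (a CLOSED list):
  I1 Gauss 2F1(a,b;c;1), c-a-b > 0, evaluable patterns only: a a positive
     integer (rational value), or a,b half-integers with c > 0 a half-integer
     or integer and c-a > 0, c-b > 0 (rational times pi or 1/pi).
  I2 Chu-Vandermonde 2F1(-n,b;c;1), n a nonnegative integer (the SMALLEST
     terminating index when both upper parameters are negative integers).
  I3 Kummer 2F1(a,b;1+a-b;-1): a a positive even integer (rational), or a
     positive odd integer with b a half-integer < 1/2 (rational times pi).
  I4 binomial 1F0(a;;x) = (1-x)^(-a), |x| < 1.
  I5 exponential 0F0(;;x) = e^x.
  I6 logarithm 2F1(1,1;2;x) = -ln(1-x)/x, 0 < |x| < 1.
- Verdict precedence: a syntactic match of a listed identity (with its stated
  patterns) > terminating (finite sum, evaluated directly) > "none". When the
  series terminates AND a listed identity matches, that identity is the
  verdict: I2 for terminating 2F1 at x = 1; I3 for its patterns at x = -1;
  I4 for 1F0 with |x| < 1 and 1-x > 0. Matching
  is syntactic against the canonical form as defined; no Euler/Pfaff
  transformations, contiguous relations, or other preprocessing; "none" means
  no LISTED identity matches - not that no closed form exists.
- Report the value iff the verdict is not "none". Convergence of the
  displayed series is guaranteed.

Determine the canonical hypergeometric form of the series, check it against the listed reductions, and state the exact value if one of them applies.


The tell: from the first term -7: k + 1/2 divides numerator and denominator alike; C = -7 after cancelling.
Ratio: r(k) = (-1/5) * (k-10) / [(k+3/4) (k+1)] - rational in k. x = (-1/5); t_0 = -7; negate the roots.

This is -7 * 1F1(-10; 3/4; -1/5) in reduced canonical form. Verdict: terminating - the sum ends at index 10 because -10 is a negative integer; exact evaluation follows. Value: -90050285068248802501/2413486026123046875.


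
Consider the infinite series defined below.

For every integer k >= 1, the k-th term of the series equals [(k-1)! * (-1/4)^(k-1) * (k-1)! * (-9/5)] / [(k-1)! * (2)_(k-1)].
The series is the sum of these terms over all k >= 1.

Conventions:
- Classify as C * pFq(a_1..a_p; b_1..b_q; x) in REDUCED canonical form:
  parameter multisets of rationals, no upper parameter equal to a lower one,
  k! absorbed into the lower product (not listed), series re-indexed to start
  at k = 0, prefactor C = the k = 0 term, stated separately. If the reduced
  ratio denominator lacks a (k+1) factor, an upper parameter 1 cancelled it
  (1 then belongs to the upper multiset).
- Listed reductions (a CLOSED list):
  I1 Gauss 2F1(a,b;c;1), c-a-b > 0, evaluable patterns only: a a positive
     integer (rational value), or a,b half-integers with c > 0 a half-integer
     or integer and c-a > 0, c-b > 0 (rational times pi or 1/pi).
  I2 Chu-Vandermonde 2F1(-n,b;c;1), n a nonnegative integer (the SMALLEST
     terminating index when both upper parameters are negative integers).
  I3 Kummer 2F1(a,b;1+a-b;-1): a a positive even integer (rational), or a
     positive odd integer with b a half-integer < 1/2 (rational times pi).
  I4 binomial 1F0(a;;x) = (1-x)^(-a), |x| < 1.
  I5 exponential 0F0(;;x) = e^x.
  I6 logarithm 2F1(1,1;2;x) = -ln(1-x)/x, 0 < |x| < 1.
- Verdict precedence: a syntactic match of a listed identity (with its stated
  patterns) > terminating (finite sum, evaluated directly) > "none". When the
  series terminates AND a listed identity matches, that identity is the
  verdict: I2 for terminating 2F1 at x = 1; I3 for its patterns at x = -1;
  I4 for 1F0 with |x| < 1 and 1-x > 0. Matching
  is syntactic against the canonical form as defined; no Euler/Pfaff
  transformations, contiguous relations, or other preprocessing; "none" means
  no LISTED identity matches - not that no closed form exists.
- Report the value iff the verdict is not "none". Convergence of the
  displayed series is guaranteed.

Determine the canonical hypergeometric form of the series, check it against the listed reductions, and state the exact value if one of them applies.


Prefactor -9/5, argument -1/4: 2F1 with upper {1, 1} over lower {2}. Verdict at x = -1/4: logarithm (I6) matches (the logarithm: parameters (1,1;2), x = -1/4). Value: (-36/5) * ln(5/4).

The tell: with t_0 = -9/5, the factorial ratio (C = -9/5) (k+a-1)!/(a-1)! is a rising factorial (a)_k.
Consecutive-term ratio: r(k) = (-1/4) * (k+1) (k+1) / [(k+2) (k+1)] - poly over poly, x = (-1/4) from leading terms; C = -9/5 at k = 0.


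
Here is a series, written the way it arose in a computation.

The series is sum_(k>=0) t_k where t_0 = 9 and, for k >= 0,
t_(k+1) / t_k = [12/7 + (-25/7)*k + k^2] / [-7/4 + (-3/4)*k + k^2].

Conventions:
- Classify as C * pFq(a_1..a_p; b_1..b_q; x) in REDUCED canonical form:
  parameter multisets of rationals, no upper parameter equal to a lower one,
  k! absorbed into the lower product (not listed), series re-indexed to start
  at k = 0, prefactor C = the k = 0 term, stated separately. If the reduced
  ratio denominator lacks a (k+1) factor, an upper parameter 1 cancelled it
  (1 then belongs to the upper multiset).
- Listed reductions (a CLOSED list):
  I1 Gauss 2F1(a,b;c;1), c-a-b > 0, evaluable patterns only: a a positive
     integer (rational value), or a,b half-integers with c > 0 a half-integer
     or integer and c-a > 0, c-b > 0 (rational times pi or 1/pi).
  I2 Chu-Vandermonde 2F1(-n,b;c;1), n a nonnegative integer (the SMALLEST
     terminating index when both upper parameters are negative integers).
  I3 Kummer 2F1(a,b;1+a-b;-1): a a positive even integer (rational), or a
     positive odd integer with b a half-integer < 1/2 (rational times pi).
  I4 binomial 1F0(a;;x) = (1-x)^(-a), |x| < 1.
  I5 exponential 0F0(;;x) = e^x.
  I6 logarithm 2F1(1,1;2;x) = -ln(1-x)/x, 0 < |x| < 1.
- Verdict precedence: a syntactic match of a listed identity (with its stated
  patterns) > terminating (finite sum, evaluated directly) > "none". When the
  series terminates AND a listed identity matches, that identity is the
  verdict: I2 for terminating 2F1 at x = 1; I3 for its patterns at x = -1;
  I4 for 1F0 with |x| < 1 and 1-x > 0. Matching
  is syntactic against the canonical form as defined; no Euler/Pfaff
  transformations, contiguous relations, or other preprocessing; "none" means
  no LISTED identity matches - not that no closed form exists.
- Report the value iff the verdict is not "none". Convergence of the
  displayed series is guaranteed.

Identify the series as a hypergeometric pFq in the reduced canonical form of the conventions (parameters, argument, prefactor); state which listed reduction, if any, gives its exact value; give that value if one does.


The tell: t_0 being 9, factor the ratio over Q (C = 9, x = 1): negated roots = parameters.
Ratio: r(k) = 1 * (k-3) (k-4/7) / [(k-7/4) (k+1)] - poly over poly, x = 1 from leading terms; C = 9 at k = 0.

This is 9 * 2F1(-3, -4/7; -7/4; 1) in reduced canonical form. Verdict: Chu-Vandermonde (I2) fires (terminating 2F1 at x = 1 with n = 3, b = -4/7, c = -7/4). Sum: 11385/2401.


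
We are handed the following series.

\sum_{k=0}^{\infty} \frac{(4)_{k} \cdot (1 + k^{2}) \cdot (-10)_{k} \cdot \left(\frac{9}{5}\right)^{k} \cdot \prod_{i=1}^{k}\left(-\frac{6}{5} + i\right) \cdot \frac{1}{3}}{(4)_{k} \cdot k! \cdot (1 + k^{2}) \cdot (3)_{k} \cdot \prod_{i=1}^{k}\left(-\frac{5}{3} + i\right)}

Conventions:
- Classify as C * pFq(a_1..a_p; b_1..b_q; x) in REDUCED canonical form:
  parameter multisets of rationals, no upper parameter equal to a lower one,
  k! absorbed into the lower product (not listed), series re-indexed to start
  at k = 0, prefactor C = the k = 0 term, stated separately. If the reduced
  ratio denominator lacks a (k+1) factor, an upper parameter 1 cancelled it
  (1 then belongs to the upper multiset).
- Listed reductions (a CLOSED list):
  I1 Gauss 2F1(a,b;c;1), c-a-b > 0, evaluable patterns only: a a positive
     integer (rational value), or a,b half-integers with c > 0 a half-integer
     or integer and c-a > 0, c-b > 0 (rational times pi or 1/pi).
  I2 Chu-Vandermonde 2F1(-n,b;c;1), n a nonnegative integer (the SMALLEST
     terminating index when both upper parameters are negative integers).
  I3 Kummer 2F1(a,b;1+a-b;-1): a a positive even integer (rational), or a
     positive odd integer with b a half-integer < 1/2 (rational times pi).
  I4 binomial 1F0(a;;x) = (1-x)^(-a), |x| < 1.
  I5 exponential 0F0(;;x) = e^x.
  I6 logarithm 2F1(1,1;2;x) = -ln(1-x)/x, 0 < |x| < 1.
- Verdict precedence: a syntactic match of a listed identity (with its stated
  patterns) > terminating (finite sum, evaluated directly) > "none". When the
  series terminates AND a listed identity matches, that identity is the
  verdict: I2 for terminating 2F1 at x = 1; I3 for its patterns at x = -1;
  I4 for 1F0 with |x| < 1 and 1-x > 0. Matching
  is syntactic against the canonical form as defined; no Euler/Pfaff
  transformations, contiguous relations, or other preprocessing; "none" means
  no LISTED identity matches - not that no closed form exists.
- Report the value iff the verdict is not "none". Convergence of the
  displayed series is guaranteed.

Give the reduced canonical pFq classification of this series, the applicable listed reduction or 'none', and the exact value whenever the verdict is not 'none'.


With C = \frac{1}{3}: the canonical form is 2F2(-10, -\frac{1}{5}; -\frac{2}{3}, 3; \frac{9}{5}). Verdict: terminating - upper -10 stops the sum at k = 10; the 11 terms are added exactly. Exact value: \frac{2859792219535151817461617}{5040435791015625000000000}.

Structural cue: from the first term \frac{1}{3}: the running product (prefactor 1/3) telescopes to a rising factorial.
Ratio: r(k) = \frac{9}{5} * (k-10) (k-\frac{1}{5}) / [(k-\frac{2}{3}) (k+3) (k+1)] - rational; roots negated = parameters, x = \frac{9}{5}, C = \frac{1}{3}.


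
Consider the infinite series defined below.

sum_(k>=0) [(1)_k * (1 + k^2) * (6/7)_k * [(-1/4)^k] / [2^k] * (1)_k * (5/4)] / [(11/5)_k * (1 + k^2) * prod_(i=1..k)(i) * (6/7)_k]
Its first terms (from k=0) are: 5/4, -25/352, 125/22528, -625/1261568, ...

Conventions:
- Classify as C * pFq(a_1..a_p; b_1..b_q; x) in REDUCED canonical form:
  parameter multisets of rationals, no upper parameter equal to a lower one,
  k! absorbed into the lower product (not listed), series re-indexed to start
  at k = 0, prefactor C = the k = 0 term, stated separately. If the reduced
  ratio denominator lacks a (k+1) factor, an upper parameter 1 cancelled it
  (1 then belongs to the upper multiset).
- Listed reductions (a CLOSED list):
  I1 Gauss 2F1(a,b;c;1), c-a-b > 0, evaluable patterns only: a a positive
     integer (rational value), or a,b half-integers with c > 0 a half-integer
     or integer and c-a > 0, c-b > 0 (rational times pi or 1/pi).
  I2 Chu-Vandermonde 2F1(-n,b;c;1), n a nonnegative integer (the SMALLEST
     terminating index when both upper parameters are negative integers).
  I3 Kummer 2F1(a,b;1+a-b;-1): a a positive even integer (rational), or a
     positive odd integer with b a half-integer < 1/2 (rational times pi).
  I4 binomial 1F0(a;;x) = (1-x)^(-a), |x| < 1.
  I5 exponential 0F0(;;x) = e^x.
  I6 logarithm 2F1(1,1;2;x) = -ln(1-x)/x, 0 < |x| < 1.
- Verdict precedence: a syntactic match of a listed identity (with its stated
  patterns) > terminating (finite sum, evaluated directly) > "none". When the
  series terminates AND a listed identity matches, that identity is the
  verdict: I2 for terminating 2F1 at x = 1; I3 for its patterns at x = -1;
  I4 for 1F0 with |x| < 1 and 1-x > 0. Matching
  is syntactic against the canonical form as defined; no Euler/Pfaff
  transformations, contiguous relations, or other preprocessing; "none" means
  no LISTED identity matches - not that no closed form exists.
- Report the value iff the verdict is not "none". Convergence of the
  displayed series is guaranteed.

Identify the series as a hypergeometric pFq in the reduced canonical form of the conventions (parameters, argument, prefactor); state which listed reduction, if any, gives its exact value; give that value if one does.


First insight: with t_0 = 5/4, the parameter 6/7 appears in both the upper and lower lists and cancels (alongside the other common factor).
Consecutive-term ratio: r(k) = (-1/8) * (k+1) (k+1) / [(k+11/5) (k+1)] - rational in k, leading ratio (-1/8); with t_0 = 5/4, classification follows.

The series (x = -1/8) is 2F1: upper {1, 1}, lower {11/5}, prefactor 5/4. Verdict: none - at argument -1/8 the multisets {1, 1} ; {11/5} match no listed identity.


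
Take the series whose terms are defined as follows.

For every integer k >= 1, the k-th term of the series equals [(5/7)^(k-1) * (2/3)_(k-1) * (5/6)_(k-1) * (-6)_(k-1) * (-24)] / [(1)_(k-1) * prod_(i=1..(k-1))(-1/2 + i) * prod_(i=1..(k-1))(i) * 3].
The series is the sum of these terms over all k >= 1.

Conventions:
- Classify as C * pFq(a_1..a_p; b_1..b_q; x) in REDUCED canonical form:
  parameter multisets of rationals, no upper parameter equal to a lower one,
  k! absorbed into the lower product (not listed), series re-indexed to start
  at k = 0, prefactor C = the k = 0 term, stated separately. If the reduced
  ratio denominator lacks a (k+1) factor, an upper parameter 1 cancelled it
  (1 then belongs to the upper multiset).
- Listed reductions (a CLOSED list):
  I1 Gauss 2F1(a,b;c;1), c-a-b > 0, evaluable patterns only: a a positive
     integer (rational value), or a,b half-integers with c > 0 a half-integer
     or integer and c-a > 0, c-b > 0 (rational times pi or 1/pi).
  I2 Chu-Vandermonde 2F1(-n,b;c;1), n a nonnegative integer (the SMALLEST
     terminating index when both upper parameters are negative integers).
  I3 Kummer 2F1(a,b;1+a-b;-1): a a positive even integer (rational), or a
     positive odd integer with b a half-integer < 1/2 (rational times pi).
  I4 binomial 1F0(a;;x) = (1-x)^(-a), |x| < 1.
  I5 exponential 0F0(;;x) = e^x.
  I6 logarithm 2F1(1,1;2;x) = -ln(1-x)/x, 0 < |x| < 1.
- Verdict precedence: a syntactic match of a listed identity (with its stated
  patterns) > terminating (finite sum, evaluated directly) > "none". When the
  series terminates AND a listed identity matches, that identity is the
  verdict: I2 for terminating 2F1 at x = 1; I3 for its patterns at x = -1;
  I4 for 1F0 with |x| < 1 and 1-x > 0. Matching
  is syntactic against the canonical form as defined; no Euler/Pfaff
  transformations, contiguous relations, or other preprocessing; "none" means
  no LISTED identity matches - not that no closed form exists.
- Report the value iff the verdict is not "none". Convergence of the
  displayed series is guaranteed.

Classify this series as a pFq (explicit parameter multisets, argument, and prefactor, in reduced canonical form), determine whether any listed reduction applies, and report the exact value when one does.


Classification (C = -8): 3F2 with upper {-6, 2/3, 5/6}, lower {1/2, 1}, argument x = 5/7. Verdict: terminating (-6 upstairs). 7 nonzero terms in all; added directly. Value: 1194566965472/2170458719541.

The tell: t_0 = -8 here, and the lower running product (C = -8, x = 5/7) is a rising factorial.
Ratio: r(k) = (5/7) * (k-6) (k+2/3) (k+5/6) / [(k+1/2) (k+1) (k+1)] - rational in k, leading ratio (5/7); with t_0 = -8, classification follows.


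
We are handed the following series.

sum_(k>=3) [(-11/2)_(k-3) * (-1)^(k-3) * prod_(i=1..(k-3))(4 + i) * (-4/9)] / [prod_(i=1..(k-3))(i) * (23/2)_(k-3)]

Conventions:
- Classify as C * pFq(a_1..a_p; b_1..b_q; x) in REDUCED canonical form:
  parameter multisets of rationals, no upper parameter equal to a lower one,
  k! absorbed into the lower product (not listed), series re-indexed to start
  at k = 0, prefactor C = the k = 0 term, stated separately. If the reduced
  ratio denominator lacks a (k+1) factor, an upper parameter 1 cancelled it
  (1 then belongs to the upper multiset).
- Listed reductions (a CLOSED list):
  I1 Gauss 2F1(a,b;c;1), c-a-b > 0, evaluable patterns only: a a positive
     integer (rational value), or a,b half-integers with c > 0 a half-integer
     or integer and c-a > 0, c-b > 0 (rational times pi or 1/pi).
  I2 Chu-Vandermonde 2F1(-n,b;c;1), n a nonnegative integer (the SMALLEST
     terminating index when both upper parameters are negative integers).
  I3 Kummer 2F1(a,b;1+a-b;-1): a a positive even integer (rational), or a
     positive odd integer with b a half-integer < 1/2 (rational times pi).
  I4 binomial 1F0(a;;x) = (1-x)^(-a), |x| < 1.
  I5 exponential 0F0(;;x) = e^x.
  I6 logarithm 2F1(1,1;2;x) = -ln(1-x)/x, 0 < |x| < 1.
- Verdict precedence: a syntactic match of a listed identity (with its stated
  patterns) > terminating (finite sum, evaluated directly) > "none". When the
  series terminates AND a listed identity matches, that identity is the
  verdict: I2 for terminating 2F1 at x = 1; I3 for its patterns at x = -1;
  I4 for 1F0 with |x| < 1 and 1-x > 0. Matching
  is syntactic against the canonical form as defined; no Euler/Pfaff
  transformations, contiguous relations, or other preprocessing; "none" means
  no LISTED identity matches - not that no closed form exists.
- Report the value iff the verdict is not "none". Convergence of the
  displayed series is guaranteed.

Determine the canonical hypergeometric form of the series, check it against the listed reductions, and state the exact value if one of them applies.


Reduced: x = -1, 2F1, upper = {-11/2, 5}, lower = {23/2}, C = -4/9. Verdict: Kummer's theorem (I3) matches (x = -1; c = 23/2 equals 1+a-b for upper {-11/2, 5}: listed pattern). Hence: (-4849845/4194304) * pi.

The tell: t_0 being -4/9, the running product (C = -4/9, x = -1) telescopes to a rising factorial.
Consecutive-term ratio: r(k) = (-1) * (k-11/2) (k+5) / [(k+23/2) (k+1)] - rational in k. x = (-1); t_0 = -4/9; negate the roots.


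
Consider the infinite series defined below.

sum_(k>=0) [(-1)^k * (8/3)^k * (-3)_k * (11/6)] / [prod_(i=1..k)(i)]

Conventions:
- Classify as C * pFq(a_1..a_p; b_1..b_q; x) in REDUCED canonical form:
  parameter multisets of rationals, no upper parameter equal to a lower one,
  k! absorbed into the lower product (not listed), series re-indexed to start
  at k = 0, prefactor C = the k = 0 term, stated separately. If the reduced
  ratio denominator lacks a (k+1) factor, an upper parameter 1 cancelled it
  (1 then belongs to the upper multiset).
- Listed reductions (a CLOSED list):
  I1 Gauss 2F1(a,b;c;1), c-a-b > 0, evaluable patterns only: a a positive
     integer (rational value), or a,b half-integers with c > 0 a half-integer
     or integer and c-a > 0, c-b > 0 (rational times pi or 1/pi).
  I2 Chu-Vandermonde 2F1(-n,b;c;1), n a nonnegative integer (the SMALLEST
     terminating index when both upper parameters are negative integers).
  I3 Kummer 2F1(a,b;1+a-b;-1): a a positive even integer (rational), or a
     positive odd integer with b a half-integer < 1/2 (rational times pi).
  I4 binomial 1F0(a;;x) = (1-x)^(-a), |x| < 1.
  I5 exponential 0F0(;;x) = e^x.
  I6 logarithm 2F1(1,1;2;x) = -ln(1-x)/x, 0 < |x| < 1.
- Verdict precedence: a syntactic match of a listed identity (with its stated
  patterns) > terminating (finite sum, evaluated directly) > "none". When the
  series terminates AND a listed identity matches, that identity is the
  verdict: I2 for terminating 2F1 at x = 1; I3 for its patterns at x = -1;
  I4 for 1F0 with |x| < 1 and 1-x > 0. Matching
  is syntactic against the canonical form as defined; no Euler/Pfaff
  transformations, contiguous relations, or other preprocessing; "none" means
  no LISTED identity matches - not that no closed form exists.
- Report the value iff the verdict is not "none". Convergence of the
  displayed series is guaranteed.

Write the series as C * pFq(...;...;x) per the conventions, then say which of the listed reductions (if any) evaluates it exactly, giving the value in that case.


x = -8/3 here; the reduced form reads 1F0, upper {-3}, lower {-}, C = 11/6. Verdict: terminating. With -3 upstairs the series is a 4-term polynomial sum; evaluated term by term. Its exact value is 14641/162.

The tell: x = (-8/3) and the (-1)^k factor (C = 11/6, x = -8/3) folds into the argument's sign.
Step ratio: r(k) = (-8/3) * (k-3) / [(k+1)] - rational in k. x = (-8/3); t_0 = 11/6; negate the roots.


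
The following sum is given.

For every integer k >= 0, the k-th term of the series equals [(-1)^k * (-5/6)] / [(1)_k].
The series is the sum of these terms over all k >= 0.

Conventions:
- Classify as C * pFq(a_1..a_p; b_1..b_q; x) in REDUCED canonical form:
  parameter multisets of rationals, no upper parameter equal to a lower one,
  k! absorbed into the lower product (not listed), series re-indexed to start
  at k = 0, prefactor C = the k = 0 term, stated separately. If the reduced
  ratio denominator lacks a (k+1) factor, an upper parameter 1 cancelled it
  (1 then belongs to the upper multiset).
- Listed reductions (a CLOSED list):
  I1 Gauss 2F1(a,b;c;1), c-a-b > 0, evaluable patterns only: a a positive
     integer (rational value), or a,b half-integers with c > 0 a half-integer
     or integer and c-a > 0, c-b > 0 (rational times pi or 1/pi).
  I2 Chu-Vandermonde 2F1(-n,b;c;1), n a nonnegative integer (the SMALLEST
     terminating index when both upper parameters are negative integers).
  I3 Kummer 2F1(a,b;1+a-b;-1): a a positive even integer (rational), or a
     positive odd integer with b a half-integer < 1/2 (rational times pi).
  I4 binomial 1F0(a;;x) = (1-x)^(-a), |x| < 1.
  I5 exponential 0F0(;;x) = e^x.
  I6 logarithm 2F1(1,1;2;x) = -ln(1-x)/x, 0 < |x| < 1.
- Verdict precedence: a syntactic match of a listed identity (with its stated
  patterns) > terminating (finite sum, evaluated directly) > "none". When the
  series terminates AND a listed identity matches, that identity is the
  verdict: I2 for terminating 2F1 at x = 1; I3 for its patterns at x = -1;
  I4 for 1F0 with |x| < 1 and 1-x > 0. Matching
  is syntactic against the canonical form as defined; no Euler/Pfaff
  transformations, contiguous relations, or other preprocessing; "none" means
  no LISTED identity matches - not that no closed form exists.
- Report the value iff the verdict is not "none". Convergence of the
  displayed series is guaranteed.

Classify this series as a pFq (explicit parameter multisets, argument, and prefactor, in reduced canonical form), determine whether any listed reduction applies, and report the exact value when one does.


Classification (C = -5/6): 0F0 with upper {-}, lower {-}, argument x = -1. Verdict: exponential (I5) matches (the 0F0 exponential series at x = -1). Exact value: (-5/6) * e^(-1).

First insight: with t_0 = -5/6, (1)_k (C = -5/6, x = -1) is k! itself.
Consecutive-term ratio: r(k) = (-1) * 1 / [(k+1)] - poly over poly, x = (-1) from leading terms; C = -5/6 at k = 0.
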